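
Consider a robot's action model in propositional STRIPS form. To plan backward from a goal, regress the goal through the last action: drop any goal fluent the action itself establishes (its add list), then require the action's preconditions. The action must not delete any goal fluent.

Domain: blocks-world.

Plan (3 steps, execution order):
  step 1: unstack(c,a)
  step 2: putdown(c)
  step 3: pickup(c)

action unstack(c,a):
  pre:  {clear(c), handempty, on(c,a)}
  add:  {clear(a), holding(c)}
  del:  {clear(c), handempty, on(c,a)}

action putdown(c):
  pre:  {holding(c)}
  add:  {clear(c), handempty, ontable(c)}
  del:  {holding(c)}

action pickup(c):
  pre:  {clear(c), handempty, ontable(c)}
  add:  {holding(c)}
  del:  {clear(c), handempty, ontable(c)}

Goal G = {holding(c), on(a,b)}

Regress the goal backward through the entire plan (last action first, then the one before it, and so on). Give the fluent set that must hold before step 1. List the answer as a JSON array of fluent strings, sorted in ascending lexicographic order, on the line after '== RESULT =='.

Work backward from the goal:
  through step 3 (pickup(c)): drop {holding(c)}, keep {on(a,b)}, require {clear(c), handempty, ontable(c)}
    → {clear(c), handempty, on(a,b), ontable(c)}
  through step 2 (putdown(c)): drop {clear(c), handempty, ontable(c)}, keep {on(a,b)}, require {holding(c)}
    → {holding(c), on(a,b)}
  through step 1 (unstack(c,a)): drop {holding(c)}, keep {on(a,b)}, require {clear(c), handempty, on(c,a)}
    → {clear(c), handempty, on(a,b), on(c,a)}

== RESULT ==
["clear(c)", "handempty", "on(a,b)", "on(c,a)"]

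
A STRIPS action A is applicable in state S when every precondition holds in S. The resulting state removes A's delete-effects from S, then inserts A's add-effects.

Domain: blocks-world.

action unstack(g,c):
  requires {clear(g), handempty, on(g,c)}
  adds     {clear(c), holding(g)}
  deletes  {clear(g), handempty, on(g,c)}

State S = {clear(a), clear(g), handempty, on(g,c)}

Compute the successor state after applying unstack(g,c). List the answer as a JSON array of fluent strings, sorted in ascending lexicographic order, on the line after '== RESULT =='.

Progress:
  pre ⊆ S: {clear(g), handempty, on(g,c)} ⊆ S  — applicable
  S \ del = {clear(a)}
  ∪ add   = {clear(a), clear(c), holding(g)}

== RESULT ==
["clear(a)", "clear(c)", "holding(g)"]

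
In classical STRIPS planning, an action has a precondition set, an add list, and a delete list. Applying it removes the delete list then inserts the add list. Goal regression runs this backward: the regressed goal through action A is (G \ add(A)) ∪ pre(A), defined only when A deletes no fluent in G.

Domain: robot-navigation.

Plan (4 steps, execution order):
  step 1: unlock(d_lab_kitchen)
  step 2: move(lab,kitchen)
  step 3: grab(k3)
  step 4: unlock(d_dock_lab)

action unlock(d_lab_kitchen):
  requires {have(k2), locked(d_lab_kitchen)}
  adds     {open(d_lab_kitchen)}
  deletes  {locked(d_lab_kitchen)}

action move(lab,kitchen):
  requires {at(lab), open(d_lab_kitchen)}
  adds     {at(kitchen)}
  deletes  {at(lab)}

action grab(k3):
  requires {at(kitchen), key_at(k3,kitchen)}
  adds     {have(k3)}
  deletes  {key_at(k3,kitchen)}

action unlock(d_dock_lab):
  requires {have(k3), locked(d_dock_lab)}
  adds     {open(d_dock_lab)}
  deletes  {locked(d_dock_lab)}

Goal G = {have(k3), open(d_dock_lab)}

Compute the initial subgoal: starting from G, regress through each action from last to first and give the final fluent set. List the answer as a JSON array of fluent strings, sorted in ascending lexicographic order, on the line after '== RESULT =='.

Work backward from the goal:
  through step 4 (unlock(d_dock_lab)): drop {open(d_dock_lab)}, keep {have(k3)}, require {have(k3), locked(d_dock_lab)}
    → {have(k3), locked(d_dock_lab)}
  through step 3 (grab(k3)): drop {have(k3)}, keep {locked(d_dock_lab)}, require {at(kitchen), key_at(k3,kitchen)}
    → {at(kitchen), key_at(k3,kitchen), locked(d_dock_lab)}
  through step 2 (move(lab,kitchen)): drop {at(kitchen)}, keep {key_at(k3,kitchen), locked(d_dock_lab)}, require {at(lab), open(d_lab_kitchen)}
    → {at(lab), key_at(k3,kitchen), locked(d_dock_lab), open(d_lab_kitchen)}
  through step 1 (unlock(d_lab_kitchen)): drop {open(d_lab_kitchen)}, keep {at(lab), key_at(k3,kitchen), locked(d_dock_lab)}, require {have(k2), locked(d_lab_kitchen)}
    → {at(lab), have(k2), key_at(k3,kitchen), locked(d_dock_lab), locked(d_lab_kitchen)}

== RESULT ==
["at(lab)", "have(k2)", "key_at(k3,kitchen)", "locked(d_dock_lab)", "locked(d_lab_kitchen)"]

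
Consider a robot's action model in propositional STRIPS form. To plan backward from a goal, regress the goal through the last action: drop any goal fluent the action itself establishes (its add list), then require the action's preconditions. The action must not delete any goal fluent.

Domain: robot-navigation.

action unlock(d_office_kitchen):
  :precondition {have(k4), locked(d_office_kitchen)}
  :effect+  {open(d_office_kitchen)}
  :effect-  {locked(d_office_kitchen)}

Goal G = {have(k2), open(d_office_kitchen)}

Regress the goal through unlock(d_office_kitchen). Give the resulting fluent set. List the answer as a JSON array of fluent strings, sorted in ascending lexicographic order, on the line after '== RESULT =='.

Compute (G \ add) ∪ pre:
  G ∩ del = {}  (empty — regression defined)
  G \ add = {have(k2), open(d_office_kitchen)} \ {open(d_office_kitchen)} = {have(k2)}
  ∪ pre   = {have(k2)} ∪ {have(k4), locked(d_office_kitchen)}
          = {have(k2), have(k4), locked(d_office_kitchen)}

== RESULT ==
["have(k2)", "have(k4)", "locked(d_office_kitchen)"]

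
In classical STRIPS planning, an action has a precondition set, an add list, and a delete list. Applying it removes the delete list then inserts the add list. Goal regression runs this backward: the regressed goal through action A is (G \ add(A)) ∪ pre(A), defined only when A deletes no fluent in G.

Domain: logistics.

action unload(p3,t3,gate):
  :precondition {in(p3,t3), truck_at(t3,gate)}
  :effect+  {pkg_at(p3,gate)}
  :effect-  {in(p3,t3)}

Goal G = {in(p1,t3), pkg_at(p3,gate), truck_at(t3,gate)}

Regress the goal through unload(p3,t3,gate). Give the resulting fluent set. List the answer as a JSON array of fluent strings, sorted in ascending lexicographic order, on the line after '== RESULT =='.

Compute (G \ add) ∪ pre:
  G ∩ del = {}  (empty — regression defined)
  G \ add = {in(p1,t3), pkg_at(p3,gate), truck_at(t3,gate)} \ {pkg_at(p3,gate)} = {in(p1,t3), truck_at(t3,gate)}
  ∪ pre   = {in(p1,t3), truck_at(t3,gate)} ∪ {in(p3,t3), truck_at(t3,gate)}
          = {in(p1,t3), in(p3,t3), truck_at(t3,gate)}

== RESULT ==
["in(p1,t3)", "in(p3,t3)", "truck_at(t3,gate)"]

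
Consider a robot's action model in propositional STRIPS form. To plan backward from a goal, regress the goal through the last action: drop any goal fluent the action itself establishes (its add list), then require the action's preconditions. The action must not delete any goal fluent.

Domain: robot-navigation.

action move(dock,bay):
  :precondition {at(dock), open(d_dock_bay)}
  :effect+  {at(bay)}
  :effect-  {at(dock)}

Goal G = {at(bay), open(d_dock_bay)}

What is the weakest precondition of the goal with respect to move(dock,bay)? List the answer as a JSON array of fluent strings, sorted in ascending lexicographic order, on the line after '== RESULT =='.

Regress:
  G ∩ del = {}  (empty — regression defined)
  G \ add = {at(bay), open(d_dock_bay)} \ {at(bay)} = {open(d_dock_bay)}
  ∪ pre   = {open(d_dock_bay)} ∪ {at(dock), open(d_dock_bay)}
          = {at(dock), open(d_dock_bay)}

== RESULT ==
["at(dock)", "open(d_dock_bay)"]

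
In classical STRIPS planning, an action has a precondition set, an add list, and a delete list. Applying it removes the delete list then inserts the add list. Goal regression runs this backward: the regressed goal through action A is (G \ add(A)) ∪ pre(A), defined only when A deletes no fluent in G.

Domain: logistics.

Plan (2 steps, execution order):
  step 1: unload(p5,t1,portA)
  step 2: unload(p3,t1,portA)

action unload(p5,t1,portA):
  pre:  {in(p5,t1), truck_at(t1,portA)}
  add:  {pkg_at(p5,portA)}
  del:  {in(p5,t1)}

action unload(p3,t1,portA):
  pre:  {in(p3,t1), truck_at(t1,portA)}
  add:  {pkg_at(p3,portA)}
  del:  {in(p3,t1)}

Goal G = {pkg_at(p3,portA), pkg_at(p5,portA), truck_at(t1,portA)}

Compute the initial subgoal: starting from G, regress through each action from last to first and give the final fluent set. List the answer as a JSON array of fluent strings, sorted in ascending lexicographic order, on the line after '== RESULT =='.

Regress step by step:
  through step 2 (unload(p3,t1,portA)): drop {pkg_at(p3,portA)}, keep {pkg_at(p5,portA), truck_at(t1,portA)}, require {in(p3,t1), truck_at(t1,portA)}
    → {in(p3,t1), pkg_at(p5,portA), truck_at(t1,portA)}
  through step 1 (unload(p5,t1,portA)): drop {pkg_at(p5,portA)}, keep {in(p3,t1), truck_at(t1,portA)}, require {in(p5,t1), truck_at(t1,portA)}
    → {in(p3,t1), in(p5,t1), truck_at(t1,portA)}

== RESULT ==
["in(p3,t1)", "in(p5,t1)", "truck_at(t1,portA)"]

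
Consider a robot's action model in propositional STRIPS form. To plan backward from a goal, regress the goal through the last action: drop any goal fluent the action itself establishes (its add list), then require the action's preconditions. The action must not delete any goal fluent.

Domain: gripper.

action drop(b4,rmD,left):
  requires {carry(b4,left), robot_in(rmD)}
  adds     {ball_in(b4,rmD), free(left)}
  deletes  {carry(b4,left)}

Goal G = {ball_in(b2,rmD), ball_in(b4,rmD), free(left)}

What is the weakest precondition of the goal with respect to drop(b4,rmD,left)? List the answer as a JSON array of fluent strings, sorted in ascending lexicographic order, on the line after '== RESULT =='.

Compute (G \ add) ∪ pre:
  G ∩ del = {}  (empty — regression defined)
  G \ add = {ball_in(b2,rmD), ball_in(b4,rmD), free(left)} \ {ball_in(b4,rmD), free(left)} = {ball_in(b2,rmD)}
  ∪ pre   = {ball_in(b2,rmD)} ∪ {carry(b4,left), robot_in(rmD)}
          = {ball_in(b2,rmD), carry(b4,left), robot_in(rmD)}

== RESULT ==
["ball_in(b2,rmD)", "carry(b4,left)", "robot_in(rmD)"]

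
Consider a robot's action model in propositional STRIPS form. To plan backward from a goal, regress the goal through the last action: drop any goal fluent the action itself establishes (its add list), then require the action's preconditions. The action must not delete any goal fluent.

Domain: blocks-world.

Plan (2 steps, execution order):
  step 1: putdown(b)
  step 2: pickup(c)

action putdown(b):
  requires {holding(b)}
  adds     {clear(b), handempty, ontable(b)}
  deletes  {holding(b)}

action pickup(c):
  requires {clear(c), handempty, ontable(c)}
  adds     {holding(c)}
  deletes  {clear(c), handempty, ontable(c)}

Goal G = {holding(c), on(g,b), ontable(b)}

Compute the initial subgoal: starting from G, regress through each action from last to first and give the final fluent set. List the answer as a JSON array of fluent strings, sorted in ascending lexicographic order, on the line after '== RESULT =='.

Regress step by step:
  through step 2 (pickup(c)): drop {holding(c)}, keep {on(g,b), ontable(b)}, require {clear(c), handempty, ontable(c)}
    → {clear(c), handempty, on(g,b), ontable(b), ontable(c)}
  through step 1 (putdown(b)): drop {handempty, ontable(b)}, keep {clear(c), on(g,b), ontable(c)}, require {holding(b)}
    → {clear(c), holding(b), on(g,b), ontable(c)}

== RESULT ==
["clear(c)", "holding(b)", "on(g,b)", "ontable(c)"]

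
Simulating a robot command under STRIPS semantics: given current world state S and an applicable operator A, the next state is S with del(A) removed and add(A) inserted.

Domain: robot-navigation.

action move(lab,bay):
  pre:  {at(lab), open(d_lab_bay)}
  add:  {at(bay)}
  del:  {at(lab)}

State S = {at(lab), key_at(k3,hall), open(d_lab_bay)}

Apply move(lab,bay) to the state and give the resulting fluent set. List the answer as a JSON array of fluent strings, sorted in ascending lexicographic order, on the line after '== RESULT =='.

Progress:
  pre ⊆ S: {at(lab), open(d_lab_bay)} ⊆ S  — applicable
  S \ del = {key_at(k3,hall), open(d_lab_bay)}
  ∪ add   = {at(bay), key_at(k3,hall), open(d_lab_bay)}

== RESULT ==
["at(bay)", "key_at(k3,hall)", "open(d_lab_bay)"]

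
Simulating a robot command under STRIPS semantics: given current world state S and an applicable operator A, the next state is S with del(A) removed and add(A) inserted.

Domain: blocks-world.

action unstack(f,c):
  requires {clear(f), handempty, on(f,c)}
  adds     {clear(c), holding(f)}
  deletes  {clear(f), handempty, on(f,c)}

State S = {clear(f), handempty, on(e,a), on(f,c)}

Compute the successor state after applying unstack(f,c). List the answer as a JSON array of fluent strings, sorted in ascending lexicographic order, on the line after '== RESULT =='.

Compute (S \ del) ∪ add:
  pre ⊆ S: {clear(f), handempty, on(f,c)} ⊆ S  — applicable
  S \ del = {on(e,a)}
  ∪ add   = {clear(c), holding(f), on(e,a)}

== RESULT ==
["clear(c)", "holding(f)", "on(e,a)"]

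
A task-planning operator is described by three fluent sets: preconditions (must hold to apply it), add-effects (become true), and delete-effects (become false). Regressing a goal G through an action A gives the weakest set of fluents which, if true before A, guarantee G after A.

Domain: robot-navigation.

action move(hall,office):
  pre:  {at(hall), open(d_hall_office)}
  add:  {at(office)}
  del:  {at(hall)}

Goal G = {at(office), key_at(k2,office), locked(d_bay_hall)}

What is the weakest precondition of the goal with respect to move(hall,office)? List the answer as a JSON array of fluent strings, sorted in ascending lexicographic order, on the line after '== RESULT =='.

Regress:
  G ∩ del = {}  (empty — regression defined)
  G \ add = {at(office), key_at(k2,office), locked(d_bay_hall)} \ {at(office)} = {key_at(k2,office), locked(d_bay_hall)}
  ∪ pre   = {key_at(k2,office), locked(d_bay_hall)} ∪ {at(hall), open(d_hall_office)}
          = {at(hall), key_at(k2,office), locked(d_bay_hall), open(d_hall_office)}

== RESULT ==
["at(hall)", "key_at(k2,office)", "locked(d_bay_hall)", "open(d_hall_office)"]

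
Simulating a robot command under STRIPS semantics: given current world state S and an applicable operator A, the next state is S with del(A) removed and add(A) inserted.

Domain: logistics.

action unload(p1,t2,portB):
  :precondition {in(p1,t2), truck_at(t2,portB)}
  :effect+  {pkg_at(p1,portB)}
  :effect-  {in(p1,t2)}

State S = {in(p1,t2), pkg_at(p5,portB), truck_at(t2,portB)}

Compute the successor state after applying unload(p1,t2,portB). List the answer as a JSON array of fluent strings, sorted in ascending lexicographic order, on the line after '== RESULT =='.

Compute (S \ del) ∪ add:
  pre ⊆ S: {in(p1,t2), truck_at(t2,portB)} ⊆ S  — applicable
  S \ del = {pkg_at(p5,portB), truck_at(t2,portB)}
  ∪ add   = {pkg_at(p1,portB), pkg_at(p5,portB), truck_at(t2,portB)}

== RESULT ==
["pkg_at(p1,portB)", "pkg_at(p5,portB)", "truck_at(t2,portB)"]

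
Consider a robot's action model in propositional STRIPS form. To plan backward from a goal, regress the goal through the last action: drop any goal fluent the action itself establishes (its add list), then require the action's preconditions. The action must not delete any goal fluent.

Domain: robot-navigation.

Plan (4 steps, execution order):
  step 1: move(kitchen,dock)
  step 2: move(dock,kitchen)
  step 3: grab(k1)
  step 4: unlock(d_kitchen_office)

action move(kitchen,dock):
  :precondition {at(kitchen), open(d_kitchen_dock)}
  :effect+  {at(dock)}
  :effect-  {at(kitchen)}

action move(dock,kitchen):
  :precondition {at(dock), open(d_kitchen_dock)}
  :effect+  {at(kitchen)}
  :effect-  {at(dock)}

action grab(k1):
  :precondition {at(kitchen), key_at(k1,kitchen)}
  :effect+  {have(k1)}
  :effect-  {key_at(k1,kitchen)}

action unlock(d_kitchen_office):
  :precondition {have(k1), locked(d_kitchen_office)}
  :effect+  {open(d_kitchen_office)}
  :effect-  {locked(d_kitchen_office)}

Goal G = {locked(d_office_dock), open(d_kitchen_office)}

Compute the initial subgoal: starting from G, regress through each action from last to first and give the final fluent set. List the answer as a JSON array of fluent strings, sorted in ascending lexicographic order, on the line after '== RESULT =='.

Work backward from the goal:
  through step 4 (unlock(d_kitchen_office)): drop {open(d_kitchen_office)}, keep {locked(d_office_dock)}, require {have(k1), locked(d_kitchen_office)}
    → {have(k1), locked(d_kitchen_office), locked(d_office_dock)}
  through step 3 (grab(k1)): drop {have(k1)}, keep {locked(d_kitchen_office), locked(d_office_dock)}, require {at(kitchen), key_at(k1,kitchen)}
    → {at(kitchen), key_at(k1,kitchen), locked(d_kitchen_office), locked(d_office_dock)}
  through step 2 (move(dock,kitchen)): drop {at(kitchen)}, keep {key_at(k1,kitchen), locked(d_kitchen_office), locked(d_office_dock)}, require {at(dock), open(d_kitchen_dock)}
    → {at(dock), key_at(k1,kitchen), locked(d_kitchen_office), locked(d_office_dock), open(d_kitchen_dock)}
  through step 1 (move(kitchen,dock)): drop {at(dock)}, keep {key_at(k1,kitchen), locked(d_kitchen_office), locked(d_office_dock), open(d_kitchen_dock)}, require {at(kitchen), open(d_kitchen_dock)}
    → {at(kitchen), key_at(k1,kitchen), locked(d_kitchen_office), locked(d_office_dock), open(d_kitchen_dock)}

== RESULT ==
["at(kitchen)", "key_at(k1,kitchen)", "locked(d_kitchen_office)", "locked(d_office_dock)", "open(d_kitchen_dock)"]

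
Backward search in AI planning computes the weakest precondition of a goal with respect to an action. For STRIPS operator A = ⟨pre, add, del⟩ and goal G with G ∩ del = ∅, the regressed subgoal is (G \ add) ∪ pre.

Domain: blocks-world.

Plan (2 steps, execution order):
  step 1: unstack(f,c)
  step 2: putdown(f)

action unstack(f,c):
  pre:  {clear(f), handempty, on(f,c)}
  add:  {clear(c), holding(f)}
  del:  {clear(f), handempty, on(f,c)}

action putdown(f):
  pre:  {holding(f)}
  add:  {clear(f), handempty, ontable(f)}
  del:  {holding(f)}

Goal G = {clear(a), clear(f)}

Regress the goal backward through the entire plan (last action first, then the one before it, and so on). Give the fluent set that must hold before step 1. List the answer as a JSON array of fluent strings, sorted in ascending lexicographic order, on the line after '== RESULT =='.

Regress step by step:
  through step 2 (putdown(f)): drop {clear(f)}, keep {clear(a)}, require {holding(f)}
    → {clear(a), holding(f)}
  through step 1 (unstack(f,c)): drop {holding(f)}, keep {clear(a)}, require {clear(f), handempty, on(f,c)}
    → {clear(a), clear(f), handempty, on(f,c)}

== RESULT ==
["clear(a)", "clear(f)", "handempty", "on(f,c)"]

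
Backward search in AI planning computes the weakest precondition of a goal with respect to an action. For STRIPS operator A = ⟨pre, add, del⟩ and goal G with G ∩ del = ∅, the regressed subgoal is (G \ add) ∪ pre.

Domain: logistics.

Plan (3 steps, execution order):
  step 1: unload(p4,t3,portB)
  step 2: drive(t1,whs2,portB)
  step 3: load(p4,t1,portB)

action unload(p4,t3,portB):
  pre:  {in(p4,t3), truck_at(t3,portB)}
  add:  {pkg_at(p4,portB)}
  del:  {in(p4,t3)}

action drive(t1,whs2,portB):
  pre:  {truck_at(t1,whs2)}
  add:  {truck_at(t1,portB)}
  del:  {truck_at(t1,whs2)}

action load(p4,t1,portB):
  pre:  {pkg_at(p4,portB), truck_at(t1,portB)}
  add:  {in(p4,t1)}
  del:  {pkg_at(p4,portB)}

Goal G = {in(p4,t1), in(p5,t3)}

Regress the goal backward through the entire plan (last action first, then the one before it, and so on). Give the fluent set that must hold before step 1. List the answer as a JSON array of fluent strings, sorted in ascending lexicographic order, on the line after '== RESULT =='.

Regress step by step:
  through step 3 (load(p4,t1,portB)): drop {in(p4,t1)}, keep {in(p5,t3)}, require {pkg_at(p4,portB), truck_at(t1,portB)}
    → {in(p5,t3), pkg_at(p4,portB), truck_at(t1,portB)}
  through step 2 (drive(t1,whs2,portB)): drop {truck_at(t1,portB)}, keep {in(p5,t3), pkg_at(p4,portB)}, require {truck_at(t1,whs2)}
    → {in(p5,t3), pkg_at(p4,portB), truck_at(t1,whs2)}
  through step 1 (unload(p4,t3,portB)): drop {pkg_at(p4,portB)}, keep {in(p5,t3), truck_at(t1,whs2)}, require {in(p4,t3), truck_at(t3,portB)}
    → {in(p4,t3), in(p5,t3), truck_at(t1,whs2), truck_at(t3,portB)}

== RESULT ==
["in(p4,t3)", "in(p5,t3)", "truck_at(t1,whs2)", "truck_at(t3,portB)"]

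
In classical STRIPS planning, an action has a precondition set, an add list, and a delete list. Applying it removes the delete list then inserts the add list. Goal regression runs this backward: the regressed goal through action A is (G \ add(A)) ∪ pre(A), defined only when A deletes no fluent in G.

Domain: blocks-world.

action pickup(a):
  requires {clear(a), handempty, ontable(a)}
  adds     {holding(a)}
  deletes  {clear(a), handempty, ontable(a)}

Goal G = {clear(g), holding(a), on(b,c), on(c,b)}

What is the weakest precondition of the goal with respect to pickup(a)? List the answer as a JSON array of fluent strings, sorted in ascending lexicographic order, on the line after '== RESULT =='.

Regress:
  G ∩ del = {}  (empty — regression defined)
  G \ add = {clear(g), holding(a), on(b,c), on(c,b)} \ {holding(a)} = {clear(g), on(b,c), on(c,b)}
  ∪ pre   = {clear(g), on(b,c), on(c,b)} ∪ {clear(a), handempty, ontable(a)}
          = {clear(a), clear(g), handempty, on(b,c), on(c,b), ontable(a)}

== RESULT ==
["clear(a)", "clear(g)", "handempty", "on(b,c)", "on(c,b)", "ontable(a)"]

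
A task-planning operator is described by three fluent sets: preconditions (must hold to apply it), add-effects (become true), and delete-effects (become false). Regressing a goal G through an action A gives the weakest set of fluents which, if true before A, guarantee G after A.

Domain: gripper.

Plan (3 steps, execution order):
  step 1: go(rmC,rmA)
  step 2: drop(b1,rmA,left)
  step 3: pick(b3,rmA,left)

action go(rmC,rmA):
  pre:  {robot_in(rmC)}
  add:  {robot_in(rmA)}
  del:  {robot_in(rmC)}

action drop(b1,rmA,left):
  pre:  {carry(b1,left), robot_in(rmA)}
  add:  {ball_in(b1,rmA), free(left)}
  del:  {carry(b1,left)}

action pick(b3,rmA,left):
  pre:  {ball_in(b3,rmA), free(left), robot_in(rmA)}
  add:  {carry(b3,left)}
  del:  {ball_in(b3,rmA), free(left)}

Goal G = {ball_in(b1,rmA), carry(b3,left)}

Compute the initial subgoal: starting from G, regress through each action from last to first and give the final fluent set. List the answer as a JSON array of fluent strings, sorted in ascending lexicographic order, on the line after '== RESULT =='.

Regress step by step:
  through step 3 (pick(b3,rmA,left)): drop {carry(b3,left)}, keep {ball_in(b1,rmA)}, require {ball_in(b3,rmA), free(left), robot_in(rmA)}
    → {ball_in(b1,rmA), ball_in(b3,rmA), free(left), robot_in(rmA)}
  through step 2 (drop(b1,rmA,left)): drop {ball_in(b1,rmA), free(left)}, keep {ball_in(b3,rmA), robot_in(rmA)}, require {carry(b1,left), robot_in(rmA)}
    → {ball_in(b3,rmA), carry(b1,left), robot_in(rmA)}
  through step 1 (go(rmC,rmA)): drop {robot_in(rmA)}, keep {ball_in(b3,rmA), carry(b1,left)}, require {robot_in(rmC)}
    → {ball_in(b3,rmA), carry(b1,left), robot_in(rmC)}

== RESULT ==
["ball_in(b3,rmA)", "carry(b1,left)", "robot_in(rmC)"]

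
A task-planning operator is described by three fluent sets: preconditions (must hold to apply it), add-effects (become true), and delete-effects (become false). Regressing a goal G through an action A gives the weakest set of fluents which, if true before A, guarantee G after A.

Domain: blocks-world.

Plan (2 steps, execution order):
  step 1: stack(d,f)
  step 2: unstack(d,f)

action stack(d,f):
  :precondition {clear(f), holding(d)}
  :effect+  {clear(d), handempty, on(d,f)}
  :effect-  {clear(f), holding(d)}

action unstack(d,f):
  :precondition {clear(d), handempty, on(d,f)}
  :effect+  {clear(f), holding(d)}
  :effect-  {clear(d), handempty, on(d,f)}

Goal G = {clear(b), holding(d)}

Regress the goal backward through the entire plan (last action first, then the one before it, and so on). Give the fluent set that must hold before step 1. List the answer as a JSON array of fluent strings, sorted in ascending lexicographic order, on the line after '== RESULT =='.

Regress step by step:
  through step 2 (unstack(d,f)): drop {holding(d)}, keep {clear(b)}, require {clear(d), handempty, on(d,f)}
    → {clear(b), clear(d), handempty, on(d,f)}
  through step 1 (stack(d,f)): drop {clear(d), handempty, on(d,f)}, keep {clear(b)}, require {clear(f), holding(d)}
    → {clear(b), clear(f), holding(d)}

== RESULT ==
["clear(b)", "clear(f)", "holding(d)"]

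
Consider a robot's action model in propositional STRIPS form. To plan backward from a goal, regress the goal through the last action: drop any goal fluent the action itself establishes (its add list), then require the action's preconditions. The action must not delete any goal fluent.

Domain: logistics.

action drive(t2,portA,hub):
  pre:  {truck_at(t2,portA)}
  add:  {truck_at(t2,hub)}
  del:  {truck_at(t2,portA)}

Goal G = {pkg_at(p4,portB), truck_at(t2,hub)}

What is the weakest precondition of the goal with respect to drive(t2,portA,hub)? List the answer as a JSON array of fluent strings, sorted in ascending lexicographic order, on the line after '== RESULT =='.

Regress:
  G ∩ del = {}  (empty — regression defined)
  G \ add = {pkg_at(p4,portB), truck_at(t2,hub)} \ {truck_at(t2,hub)} = {pkg_at(p4,portB)}
  ∪ pre   = {pkg_at(p4,portB)} ∪ {truck_at(t2,portA)}
          = {pkg_at(p4,portB), truck_at(t2,portA)}

== RESULT ==
["pkg_at(p4,portB)", "truck_at(t2,portA)"]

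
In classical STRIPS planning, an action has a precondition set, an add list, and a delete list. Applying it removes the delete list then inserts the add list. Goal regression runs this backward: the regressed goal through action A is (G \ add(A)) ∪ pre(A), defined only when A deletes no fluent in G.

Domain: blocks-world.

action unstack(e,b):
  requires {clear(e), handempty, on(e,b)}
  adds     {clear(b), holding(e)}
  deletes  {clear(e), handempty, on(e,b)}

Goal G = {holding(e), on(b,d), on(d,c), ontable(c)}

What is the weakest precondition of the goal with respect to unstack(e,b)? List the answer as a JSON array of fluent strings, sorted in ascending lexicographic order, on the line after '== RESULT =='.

Regress:
  G ∩ del = {}  (empty — regression defined)
  G \ add = {holding(e), on(b,d), on(d,c), ontable(c)} \ {clear(b), holding(e)} = {on(b,d), on(d,c), ontable(c)}
  ∪ pre   = {on(b,d), on(d,c), ontable(c)} ∪ {clear(e), handempty, on(e,b)}
          = {clear(e), handempty, on(b,d), on(d,c), on(e,b), ontable(c)}

== RESULT ==
["clear(e)", "handempty", "on(b,d)", "on(d,c)", "on(e,b)", "ontable(c)"]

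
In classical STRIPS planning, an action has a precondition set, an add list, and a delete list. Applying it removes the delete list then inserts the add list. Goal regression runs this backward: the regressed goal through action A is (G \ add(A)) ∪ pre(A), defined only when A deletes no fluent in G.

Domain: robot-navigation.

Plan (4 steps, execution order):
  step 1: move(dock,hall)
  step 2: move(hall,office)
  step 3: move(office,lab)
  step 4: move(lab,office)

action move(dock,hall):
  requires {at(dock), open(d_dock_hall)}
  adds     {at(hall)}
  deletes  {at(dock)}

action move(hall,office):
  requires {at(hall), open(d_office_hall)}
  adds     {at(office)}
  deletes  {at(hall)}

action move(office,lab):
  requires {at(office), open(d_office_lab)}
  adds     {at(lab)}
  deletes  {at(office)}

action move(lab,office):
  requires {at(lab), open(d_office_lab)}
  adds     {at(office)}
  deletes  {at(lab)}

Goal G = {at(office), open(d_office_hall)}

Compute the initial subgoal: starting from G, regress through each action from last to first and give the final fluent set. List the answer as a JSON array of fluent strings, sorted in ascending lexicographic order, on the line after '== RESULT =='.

Work backward from the goal:
  through step 4 (move(lab,office)): drop {at(office)}, keep {open(d_office_hall)}, require {at(lab), open(d_office_lab)}
    → {at(lab), open(d_office_hall), open(d_office_lab)}
  through step 3 (move(office,lab)): drop {at(lab)}, keep {open(d_office_hall), open(d_office_lab)}, require {at(office), open(d_office_lab)}
    → {at(office), open(d_office_hall), open(d_office_lab)}
  through step 2 (move(hall,office)): drop {at(office)}, keep {open(d_office_hall), open(d_office_lab)}, require {at(hall), open(d_office_hall)}
    → {at(hall), open(d_office_hall), open(d_office_lab)}
  through step 1 (move(dock,hall)): drop {at(hall)}, keep {open(d_office_hall), open(d_office_lab)}, require {at(dock), open(d_dock_hall)}
    → {at(dock), open(d_dock_hall), open(d_office_hall), open(d_office_lab)}

== RESULT ==
["at(dock)", "open(d_dock_hall)", "open(d_office_hall)", "open(d_office_lab)"]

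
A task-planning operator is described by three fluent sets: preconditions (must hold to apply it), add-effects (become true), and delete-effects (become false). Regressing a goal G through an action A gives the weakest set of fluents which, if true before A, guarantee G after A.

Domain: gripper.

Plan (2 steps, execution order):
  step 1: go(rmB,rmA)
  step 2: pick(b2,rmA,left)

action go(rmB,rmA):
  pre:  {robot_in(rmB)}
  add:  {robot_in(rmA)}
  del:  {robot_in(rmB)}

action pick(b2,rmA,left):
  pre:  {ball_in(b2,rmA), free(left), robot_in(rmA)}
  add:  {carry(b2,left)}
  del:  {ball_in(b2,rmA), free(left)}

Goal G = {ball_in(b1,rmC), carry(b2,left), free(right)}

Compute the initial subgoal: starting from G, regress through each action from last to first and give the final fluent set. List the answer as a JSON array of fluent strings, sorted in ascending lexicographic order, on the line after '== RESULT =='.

Regress step by step:
  through step 2 (pick(b2,rmA,left)): drop {carry(b2,left)}, keep {ball_in(b1,rmC), free(right)}, require {ball_in(b2,rmA), free(left), robot_in(rmA)}
    → {ball_in(b1,rmC), ball_in(b2,rmA), free(left), free(right), robot_in(rmA)}
  through step 1 (go(rmB,rmA)): drop {robot_in(rmA)}, keep {ball_in(b1,rmC), ball_in(b2,rmA), free(left), free(right)}, require {robot_in(rmB)}
    → {ball_in(b1,rmC), ball_in(b2,rmA), free(left), free(right), robot_in(rmB)}

== RESULT ==
["ball_in(b1,rmC)", "ball_in(b2,rmA)", "free(left)", "free(right)", "robot_in(rmB)"]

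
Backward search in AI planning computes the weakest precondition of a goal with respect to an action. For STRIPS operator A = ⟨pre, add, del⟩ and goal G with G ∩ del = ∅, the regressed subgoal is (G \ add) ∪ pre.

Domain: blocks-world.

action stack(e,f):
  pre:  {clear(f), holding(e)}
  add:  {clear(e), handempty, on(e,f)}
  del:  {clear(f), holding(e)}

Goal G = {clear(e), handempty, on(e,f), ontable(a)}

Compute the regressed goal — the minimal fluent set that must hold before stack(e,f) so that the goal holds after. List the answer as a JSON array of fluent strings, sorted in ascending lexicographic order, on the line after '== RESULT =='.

Regress:
  G ∩ del = {}  (empty — regression defined)
  G \ add = {clear(e), handempty, on(e,f), ontable(a)} \ {clear(e), handempty, on(e,f)} = {ontable(a)}
  ∪ pre   = {ontable(a)} ∪ {clear(f), holding(e)}
          = {clear(f), holding(e), ontable(a)}

== RESULT ==
["clear(f)", "holding(e)", "ontable(a)"]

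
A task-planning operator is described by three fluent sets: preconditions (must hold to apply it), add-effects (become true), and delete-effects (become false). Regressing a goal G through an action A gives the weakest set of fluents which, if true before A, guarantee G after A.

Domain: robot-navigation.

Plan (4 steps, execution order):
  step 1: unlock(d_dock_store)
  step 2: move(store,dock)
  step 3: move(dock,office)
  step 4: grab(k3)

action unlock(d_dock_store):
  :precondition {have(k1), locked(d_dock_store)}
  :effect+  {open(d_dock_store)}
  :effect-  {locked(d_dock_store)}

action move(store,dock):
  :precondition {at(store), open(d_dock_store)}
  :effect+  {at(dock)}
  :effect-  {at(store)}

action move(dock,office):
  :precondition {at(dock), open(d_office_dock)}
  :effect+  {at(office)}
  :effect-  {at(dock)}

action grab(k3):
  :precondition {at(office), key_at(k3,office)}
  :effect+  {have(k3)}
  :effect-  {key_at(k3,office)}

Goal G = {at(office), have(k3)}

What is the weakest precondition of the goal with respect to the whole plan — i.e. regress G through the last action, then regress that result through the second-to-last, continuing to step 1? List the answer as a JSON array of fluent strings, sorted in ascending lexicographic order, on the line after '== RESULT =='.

Work backward from the goal:
  through step 4 (grab(k3)): drop {have(k3)}, keep {at(office)}, require {at(office), key_at(k3,office)}
    → {at(office), key_at(k3,office)}
  through step 3 (move(dock,office)): drop {at(office)}, keep {key_at(k3,office)}, require {at(dock), open(d_office_dock)}
    → {at(dock), key_at(k3,office), open(d_office_dock)}
  through step 2 (move(store,dock)): drop {at(dock)}, keep {key_at(k3,office), open(d_office_dock)}, require {at(store), open(d_dock_store)}
    → {at(store), key_at(k3,office), open(d_dock_store), open(d_office_dock)}
  through step 1 (unlock(d_dock_store)): drop {open(d_dock_store)}, keep {at(store), key_at(k3,office), open(d_office_dock)}, require {have(k1), locked(d_dock_store)}
    → {at(store), have(k1), key_at(k3,office), locked(d_dock_store), open(d_office_dock)}

== RESULT ==
["at(store)", "have(k1)", "key_at(k3,office)", "locked(d_dock_store)", "open(d_office_dock)"]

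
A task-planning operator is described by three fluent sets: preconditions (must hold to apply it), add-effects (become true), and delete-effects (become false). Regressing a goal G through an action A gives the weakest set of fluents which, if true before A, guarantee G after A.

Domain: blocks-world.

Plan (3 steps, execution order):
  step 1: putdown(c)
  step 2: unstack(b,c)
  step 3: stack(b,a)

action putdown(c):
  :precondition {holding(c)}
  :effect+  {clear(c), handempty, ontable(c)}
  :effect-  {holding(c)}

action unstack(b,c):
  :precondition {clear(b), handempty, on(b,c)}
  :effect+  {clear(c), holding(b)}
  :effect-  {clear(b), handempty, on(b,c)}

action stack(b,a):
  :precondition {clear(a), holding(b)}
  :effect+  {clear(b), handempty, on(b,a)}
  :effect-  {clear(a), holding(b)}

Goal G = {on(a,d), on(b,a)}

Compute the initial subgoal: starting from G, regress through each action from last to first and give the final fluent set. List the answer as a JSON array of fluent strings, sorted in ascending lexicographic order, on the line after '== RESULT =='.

Work backward from the goal:
  through step 3 (stack(b,a)): drop {on(b,a)}, keep {on(a,d)}, require {clear(a), holding(b)}
    → {clear(a), holding(b), on(a,d)}
  through step 2 (unstack(b,c)): drop {holding(b)}, keep {clear(a), on(a,d)}, require {clear(b), handempty, on(b,c)}
    → {clear(a), clear(b), handempty, on(a,d), on(b,c)}
  through step 1 (putdown(c)): drop {handempty}, keep {clear(a), clear(b), on(a,d), on(b,c)}, require {holding(c)}
    → {clear(a), clear(b), holding(c), on(a,d), on(b,c)}

== RESULT ==
["clear(a)", "clear(b)", "holding(c)", "on(a,d)", "on(b,c)"]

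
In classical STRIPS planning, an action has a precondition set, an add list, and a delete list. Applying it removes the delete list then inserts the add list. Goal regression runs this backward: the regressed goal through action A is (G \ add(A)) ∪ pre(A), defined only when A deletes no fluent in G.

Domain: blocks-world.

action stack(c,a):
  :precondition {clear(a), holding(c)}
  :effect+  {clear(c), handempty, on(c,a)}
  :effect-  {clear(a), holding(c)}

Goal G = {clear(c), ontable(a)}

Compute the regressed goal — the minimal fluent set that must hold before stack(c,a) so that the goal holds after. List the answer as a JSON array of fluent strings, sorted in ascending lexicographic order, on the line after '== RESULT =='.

Regress:
  G ∩ del = {}  (empty — regression defined)
  G \ add = {clear(c), ontable(a)} \ {clear(c), handempty, on(c,a)} = {ontable(a)}
  ∪ pre   = {ontable(a)} ∪ {clear(a), holding(c)}
          = {clear(a), holding(c), ontable(a)}

== RESULT ==
["clear(a)", "holding(c)", "ontable(a)"]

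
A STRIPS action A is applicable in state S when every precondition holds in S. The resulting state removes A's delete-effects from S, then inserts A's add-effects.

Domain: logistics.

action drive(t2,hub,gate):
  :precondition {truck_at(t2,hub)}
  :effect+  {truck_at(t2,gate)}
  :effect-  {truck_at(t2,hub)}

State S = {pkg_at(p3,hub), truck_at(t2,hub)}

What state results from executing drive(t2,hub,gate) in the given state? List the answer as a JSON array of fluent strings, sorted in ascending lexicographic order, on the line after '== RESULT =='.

Progress:
  pre ⊆ S: {truck_at(t2,hub)} ⊆ S  — applicable
  S \ del = {pkg_at(p3,hub)}
  ∪ add   = {pkg_at(p3,hub), truck_at(t2,gate)}

== RESULT ==
["pkg_at(p3,hub)", "truck_at(t2,gate)"]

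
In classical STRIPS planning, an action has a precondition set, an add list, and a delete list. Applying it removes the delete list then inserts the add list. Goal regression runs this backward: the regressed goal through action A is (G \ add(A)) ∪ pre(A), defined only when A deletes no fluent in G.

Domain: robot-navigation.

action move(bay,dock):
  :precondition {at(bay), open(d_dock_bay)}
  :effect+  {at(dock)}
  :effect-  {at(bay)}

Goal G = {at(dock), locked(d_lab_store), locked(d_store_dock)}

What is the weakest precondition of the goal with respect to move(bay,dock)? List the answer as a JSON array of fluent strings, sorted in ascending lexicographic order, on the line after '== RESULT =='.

Regress:
  G ∩ del = {}  (empty — regression defined)
  G \ add = {at(dock), locked(d_lab_store), locked(d_store_dock)} \ {at(dock)} = {locked(d_lab_store), locked(d_store_dock)}
  ∪ pre   = {locked(d_lab_store), locked(d_store_dock)} ∪ {at(bay), open(d_dock_bay)}
          = {at(bay), locked(d_lab_store), locked(d_store_dock), open(d_dock_bay)}

== RESULT ==
["at(bay)", "locked(d_lab_store)", "locked(d_store_dock)", "open(d_dock_bay)"]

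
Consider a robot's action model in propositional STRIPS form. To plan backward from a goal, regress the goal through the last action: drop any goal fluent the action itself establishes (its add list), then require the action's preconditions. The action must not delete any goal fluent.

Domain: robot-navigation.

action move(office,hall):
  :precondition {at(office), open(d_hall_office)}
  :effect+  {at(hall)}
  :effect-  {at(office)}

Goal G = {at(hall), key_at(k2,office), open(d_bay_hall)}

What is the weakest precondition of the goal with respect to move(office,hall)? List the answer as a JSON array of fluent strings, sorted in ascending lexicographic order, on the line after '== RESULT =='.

Regress:
  G ∩ del = {}  (empty — regression defined)
  G \ add = {at(hall), key_at(k2,office), open(d_bay_hall)} \ {at(hall)} = {key_at(k2,office), open(d_bay_hall)}
  ∪ pre   = {key_at(k2,office), open(d_bay_hall)} ∪ {at(office), open(d_hall_office)}
          = {at(office), key_at(k2,office), open(d_bay_hall), open(d_hall_office)}

== RESULT ==
["at(office)", "key_at(k2,office)", "open(d_bay_hall)", "open(d_hall_office)"]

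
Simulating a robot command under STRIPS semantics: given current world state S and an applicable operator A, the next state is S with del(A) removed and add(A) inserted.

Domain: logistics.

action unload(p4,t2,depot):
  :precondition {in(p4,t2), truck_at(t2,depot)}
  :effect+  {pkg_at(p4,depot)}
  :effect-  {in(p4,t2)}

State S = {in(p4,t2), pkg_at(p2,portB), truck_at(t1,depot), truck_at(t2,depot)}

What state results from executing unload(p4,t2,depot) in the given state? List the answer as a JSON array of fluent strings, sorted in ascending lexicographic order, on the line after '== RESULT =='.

Progress:
  pre ⊆ S: {in(p4,t2), truck_at(t2,depot)} ⊆ S  — applicable
  S \ del = {pkg_at(p2,portB), truck_at(t1,depot), truck_at(t2,depot)}
  ∪ add   = {pkg_at(p2,portB), pkg_at(p4,depot), truck_at(t1,depot), truck_at(t2,depot)}

== RESULT ==
["pkg_at(p2,portB)", "pkg_at(p4,depot)", "truck_at(t1,depot)", "truck_at(t2,depot)"]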